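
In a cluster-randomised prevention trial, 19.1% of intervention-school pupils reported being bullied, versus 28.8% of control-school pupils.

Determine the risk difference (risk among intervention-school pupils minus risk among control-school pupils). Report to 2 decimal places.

risk difference = 0.1910 − 0.2880 = -0.10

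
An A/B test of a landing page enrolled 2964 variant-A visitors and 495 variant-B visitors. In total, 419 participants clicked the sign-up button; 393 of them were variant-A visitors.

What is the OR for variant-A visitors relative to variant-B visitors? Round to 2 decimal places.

OR: 2.76

variant-A visitors without the outcome: 2964 − 393 = 2571
variant-B visitors with the outcome: 419 − 393 = 26
variant-B visitors without the outcome: 495 − 26 = 469
OR = (393 × 469) / (2571 × 26) = 184317/66846 ≈ 2.76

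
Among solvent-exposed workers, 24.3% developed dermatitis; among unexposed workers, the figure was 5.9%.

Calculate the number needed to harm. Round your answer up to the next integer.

NNH = 6

absolute risk difference = 0.184000
1 / 0.184000 = 5.435 → round up → 6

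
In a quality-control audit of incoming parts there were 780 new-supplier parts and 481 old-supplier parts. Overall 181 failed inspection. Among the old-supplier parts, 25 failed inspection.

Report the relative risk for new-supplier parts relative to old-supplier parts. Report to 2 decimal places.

new-supplier parts with the outcome: 181 − 25 = 156
new-supplier parts without the outcome: 780 − 156 = 624
old-supplier parts without the outcome: 481 − 25 = 456
risk, new-supplier parts = 156/780 = 0.2000
risk, old-supplier parts = 25/481 = 0.0520
RR = 0.2000 / 0.0520 = 3.85

3.85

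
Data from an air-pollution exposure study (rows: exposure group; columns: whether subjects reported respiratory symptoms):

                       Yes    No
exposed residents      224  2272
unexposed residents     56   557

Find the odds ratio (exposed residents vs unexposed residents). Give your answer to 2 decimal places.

OR = (224 × 557) / (2272 × 56) = 124768/127232 ≈ 0.98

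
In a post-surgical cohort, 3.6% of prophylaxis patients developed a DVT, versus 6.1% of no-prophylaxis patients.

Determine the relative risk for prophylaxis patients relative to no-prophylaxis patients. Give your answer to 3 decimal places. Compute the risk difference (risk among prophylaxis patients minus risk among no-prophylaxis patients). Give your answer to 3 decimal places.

RR = 0.590; RD = -0.025

RR = 0.03600 / 0.06100 = 0.590
risk difference = 0.03600 − 0.06100 = -0.025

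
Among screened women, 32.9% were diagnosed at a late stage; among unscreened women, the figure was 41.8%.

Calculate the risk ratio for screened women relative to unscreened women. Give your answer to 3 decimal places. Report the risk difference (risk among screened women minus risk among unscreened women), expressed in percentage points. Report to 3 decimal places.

RR = 0.3290 / 0.4180 = 0.787
risk difference = 0.3290 − 0.4180 = -0.0890 → -8.900 percentage points

RR = 0.787; RD = -8.900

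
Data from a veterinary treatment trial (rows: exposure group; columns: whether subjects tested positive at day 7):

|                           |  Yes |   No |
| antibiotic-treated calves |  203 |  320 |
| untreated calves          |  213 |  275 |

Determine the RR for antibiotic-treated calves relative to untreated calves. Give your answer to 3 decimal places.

risk, antibiotic-treated calves = 203/523 = 0.3881
risk, untreated calves = 213/488 = 0.4365
RR = 0.3881 / 0.4365 = 0.889

RR: 0.889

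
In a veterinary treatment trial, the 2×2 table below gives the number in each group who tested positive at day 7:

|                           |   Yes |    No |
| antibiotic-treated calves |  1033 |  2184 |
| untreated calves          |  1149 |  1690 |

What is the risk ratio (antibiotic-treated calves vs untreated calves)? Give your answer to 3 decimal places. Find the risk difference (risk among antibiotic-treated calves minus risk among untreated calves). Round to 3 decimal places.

RR = 0.793; RD = -0.084

risk, antibiotic-treated calves = 1033/3217 = 0.3211
risk, untreated calves = 1149/2839 = 0.4047
RR = 0.3211 / 0.4047 = 0.793
risk difference = 0.3211 − 0.4047 = -0.084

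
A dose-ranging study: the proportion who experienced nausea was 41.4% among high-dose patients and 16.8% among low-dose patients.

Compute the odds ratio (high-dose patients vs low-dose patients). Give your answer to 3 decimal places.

odds, high-dose patients = 0.4140/0.5860 = 0.7065
odds, low-dose patients = 0.1680/0.8320 = 0.2019
OR = 0.7065 / 0.2019 = 3.499

3.499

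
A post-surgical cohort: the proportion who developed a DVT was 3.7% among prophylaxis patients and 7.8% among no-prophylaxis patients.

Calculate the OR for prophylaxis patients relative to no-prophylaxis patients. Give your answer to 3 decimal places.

0.454

odds, prophylaxis patients = 0.03700/0.96300 = 0.03842
odds, no-prophylaxis patients = 0.07800/0.92200 = 0.08460
OR = 0.03842 / 0.08460 = 0.454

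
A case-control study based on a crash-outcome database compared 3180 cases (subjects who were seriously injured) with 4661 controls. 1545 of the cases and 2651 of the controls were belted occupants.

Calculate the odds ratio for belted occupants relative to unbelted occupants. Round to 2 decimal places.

odds, belted occupants = 1545/2651 = 0.5828
odds, unbelted occupants = 1635/2010 = 0.8134
OR = 0.5828 / 0.8134 = 0.72

0.72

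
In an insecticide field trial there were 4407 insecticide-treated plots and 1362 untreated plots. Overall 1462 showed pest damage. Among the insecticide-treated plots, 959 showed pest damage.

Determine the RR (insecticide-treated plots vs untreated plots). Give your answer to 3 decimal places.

insecticide-treated plots without the outcome: 4407 − 959 = 3448
untreated plots with the outcome: 1462 − 959 = 503
untreated plots without the outcome: 1362 − 503 = 859
risk, insecticide-treated plots = 959/4407 = 0.2176
risk, untreated plots = 503/1362 = 0.3693
RR = 0.2176 / 0.3693 = 0.589

RR = 0.589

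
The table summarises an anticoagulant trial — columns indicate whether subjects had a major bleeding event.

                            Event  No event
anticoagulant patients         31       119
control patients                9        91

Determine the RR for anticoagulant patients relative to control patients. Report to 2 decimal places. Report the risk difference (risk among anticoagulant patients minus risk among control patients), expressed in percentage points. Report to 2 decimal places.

risk, anticoagulant patients = 31/150 = 0.2067
risk, control patients = 9/100 = 0.0900
RR = 0.2067 / 0.0900 = 2.30
risk difference = 0.2067 − 0.0900 = 0.1167 → 11.67 percentage points

RR = 2.30; RD = 11.67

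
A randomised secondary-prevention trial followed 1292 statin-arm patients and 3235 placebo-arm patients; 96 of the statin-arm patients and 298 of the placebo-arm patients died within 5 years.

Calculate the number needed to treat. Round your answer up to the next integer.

57

risk, statin-arm patients = 96/1292 = 0.074303
risk, placebo-arm patients = 298/3235 = 0.092117
absolute risk difference = 0.017814
1 / 0.017814 = 56.136 → round up → 57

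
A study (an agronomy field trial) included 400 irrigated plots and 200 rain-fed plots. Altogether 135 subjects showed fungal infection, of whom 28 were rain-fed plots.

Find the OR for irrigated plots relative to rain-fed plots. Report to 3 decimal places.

irrigated plots with the outcome: 135 − 28 = 107
irrigated plots without the outcome: 400 − 107 = 293
rain-fed plots without the outcome: 200 − 28 = 172
odds, irrigated plots = 107/293 = 0.3652
odds, rain-fed plots = 28/172 = 0.1628
OR = 0.3652 / 0.1628 = 2.243

OR: 2.243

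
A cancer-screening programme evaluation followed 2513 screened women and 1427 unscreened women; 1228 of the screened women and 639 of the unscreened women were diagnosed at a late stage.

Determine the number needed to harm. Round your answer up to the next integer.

25

risk, screened women = 1228/2513 = 0.488659
risk, unscreened women = 639/1427 = 0.447793
absolute risk difference = 0.040866
1 / 0.040866 = 24.470 → round up → 25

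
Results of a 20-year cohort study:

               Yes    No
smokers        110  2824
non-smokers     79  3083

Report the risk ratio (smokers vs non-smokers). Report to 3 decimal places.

risk, smokers = 110/2934 = 0.03749
risk, non-smokers = 79/3162 = 0.02498
RR = 0.03749 / 0.02498 = 1.501

1.501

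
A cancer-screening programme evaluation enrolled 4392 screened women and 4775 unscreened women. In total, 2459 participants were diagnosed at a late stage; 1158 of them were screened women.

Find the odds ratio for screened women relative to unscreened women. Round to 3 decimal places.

screened women without the outcome: 4392 − 1158 = 3234
unscreened women with the outcome: 2459 − 1158 = 1301
unscreened women without the outcome: 4775 − 1301 = 3474
odds, screened women = 1158/3234 = 0.3581
odds, unscreened women = 1301/3474 = 0.3745
OR = 0.3581 / 0.3745 = 0.956

OR ≈ 0.956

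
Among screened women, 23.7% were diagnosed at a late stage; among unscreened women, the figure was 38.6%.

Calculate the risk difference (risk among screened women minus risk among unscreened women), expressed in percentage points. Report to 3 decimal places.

-14.900

risk difference = 0.2370 − 0.3860 = -0.1490 → -14.900 percentage points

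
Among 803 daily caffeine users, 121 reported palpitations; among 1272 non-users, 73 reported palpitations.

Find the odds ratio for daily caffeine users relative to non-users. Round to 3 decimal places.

OR = (121 × 1199) / (682 × 73) = 145079/49786 ≈ 2.914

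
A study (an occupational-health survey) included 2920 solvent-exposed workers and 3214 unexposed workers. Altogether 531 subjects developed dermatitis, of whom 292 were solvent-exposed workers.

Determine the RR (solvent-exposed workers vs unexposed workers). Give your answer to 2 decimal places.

RR = 1.34

solvent-exposed workers without the outcome: 2920 − 292 = 2628
unexposed workers with the outcome: 531 − 292 = 239
unexposed workers without the outcome: 3214 − 239 = 2975
risk, solvent-exposed workers = 292/2920 = 0.1000
risk, unexposed workers = 239/3214 = 0.0744
RR = 0.1000 / 0.0744 = 1.34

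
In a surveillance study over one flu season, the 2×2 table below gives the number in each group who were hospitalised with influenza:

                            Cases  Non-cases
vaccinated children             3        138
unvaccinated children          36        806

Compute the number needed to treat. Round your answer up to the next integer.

risk, vaccinated children = 3/141 = 0.021277
risk, unvaccinated children = 36/842 = 0.042755
absolute risk difference = 0.021479
1 / 0.021479 = 46.557 → round up → 47

NNT ≈ 47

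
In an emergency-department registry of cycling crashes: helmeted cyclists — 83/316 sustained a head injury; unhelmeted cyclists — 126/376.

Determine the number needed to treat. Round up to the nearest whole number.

14

risk, helmeted cyclists = 83/316 = 0.262658
risk, unhelmeted cyclists = 126/376 = 0.335106
absolute risk difference = 0.072448
1 / 0.072448 = 13.803 → round up → 14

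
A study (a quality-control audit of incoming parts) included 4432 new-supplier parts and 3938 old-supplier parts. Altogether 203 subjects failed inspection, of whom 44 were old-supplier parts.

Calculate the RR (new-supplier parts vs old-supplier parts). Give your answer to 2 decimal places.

RR = 3.21

new-supplier parts with the outcome: 203 − 44 = 159
new-supplier parts without the outcome: 4432 − 159 = 4273
old-supplier parts without the outcome: 3938 − 44 = 3894
risk, new-supplier parts = 159/4432 = 0.03588
risk, old-supplier parts = 44/3938 = 0.01117
RR = 0.03588 / 0.01117 = 3.21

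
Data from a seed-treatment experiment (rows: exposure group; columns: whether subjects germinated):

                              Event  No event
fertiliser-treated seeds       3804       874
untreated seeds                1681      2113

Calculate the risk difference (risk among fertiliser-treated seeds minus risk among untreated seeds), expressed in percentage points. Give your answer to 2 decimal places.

37.01

risk, fertiliser-treated seeds = 3804/4678 = 0.8132
risk, untreated seeds = 1681/3794 = 0.4431
risk difference = 0.8132 − 0.4431 = 0.3701 → 37.01 percentage points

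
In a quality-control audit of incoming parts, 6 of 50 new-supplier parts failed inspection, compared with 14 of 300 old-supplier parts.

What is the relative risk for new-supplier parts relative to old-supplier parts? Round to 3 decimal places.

risk, new-supplier parts = 6/50 = 0.12000
risk, old-supplier parts = 14/300 = 0.04667
RR = 0.12000 / 0.04667 = 2.571

2.571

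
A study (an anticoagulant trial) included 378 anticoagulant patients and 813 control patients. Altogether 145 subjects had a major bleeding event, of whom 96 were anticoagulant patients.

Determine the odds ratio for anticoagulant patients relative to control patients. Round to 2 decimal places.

anticoagulant patients without the outcome: 378 − 96 = 282
control patients with the outcome: 145 − 96 = 49
control patients without the outcome: 813 − 49 = 764
odds, anticoagulant patients = 96/282 = 0.3404
odds, control patients = 49/764 = 0.0641
OR = 0.3404 / 0.0641 = 5.31

OR: 5.31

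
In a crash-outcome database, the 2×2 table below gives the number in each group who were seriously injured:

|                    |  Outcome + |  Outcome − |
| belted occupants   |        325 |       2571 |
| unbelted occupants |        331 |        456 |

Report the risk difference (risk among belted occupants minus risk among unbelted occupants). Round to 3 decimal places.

RD: -0.308

risk, belted occupants = 325/2896 = 0.1122
risk, unbelted occupants = 331/787 = 0.4206
risk difference = 0.1122 − 0.4206 = -0.308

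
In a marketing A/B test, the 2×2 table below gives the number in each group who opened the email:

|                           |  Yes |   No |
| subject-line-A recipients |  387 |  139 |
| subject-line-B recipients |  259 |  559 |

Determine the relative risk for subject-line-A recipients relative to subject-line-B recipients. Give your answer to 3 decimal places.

risk, subject-line-A recipients = 387/526 = 0.7357
risk, subject-line-B recipients = 259/818 = 0.3166
RR = 0.7357 / 0.3166 = 2.324

RR = 2.324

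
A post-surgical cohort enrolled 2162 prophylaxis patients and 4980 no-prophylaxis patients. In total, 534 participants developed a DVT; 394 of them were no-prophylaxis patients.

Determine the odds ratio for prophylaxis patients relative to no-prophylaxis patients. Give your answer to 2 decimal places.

OR: 0.81

prophylaxis patients with the outcome: 534 − 394 = 140
prophylaxis patients without the outcome: 2162 − 140 = 2022
no-prophylaxis patients without the outcome: 4980 − 394 = 4586
OR = (140 × 4586) / (2022 × 394) = 642040/796668 ≈ 0.81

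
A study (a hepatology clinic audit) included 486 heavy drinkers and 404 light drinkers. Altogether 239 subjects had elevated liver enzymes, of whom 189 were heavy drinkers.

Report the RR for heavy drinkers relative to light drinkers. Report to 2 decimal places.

heavy drinkers without the outcome: 486 − 189 = 297
light drinkers with the outcome: 239 − 189 = 50
light drinkers without the outcome: 404 − 50 = 354
risk, heavy drinkers = 189/486 = 0.3889
risk, light drinkers = 50/404 = 0.1238
RR = 0.3889 / 0.1238 = 3.14

3.14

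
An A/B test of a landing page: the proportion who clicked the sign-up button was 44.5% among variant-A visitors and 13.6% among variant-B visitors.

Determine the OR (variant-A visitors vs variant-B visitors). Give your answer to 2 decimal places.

5.09

odds, variant-A visitors = 0.4450/0.5550 = 0.8018
odds, variant-B visitors = 0.1360/0.8640 = 0.1574
OR = 0.8018 / 0.1574 = 5.09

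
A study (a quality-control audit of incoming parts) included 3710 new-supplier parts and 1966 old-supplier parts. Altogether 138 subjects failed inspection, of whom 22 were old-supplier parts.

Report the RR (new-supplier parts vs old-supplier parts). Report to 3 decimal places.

2.794

new-supplier parts with the outcome: 138 − 22 = 116
new-supplier parts without the outcome: 3710 − 116 = 3594
old-supplier parts without the outcome: 1966 − 22 = 1944
risk, new-supplier parts = 116/3710 = 0.03127
risk, old-supplier parts = 22/1966 = 0.01119
RR = 0.03127 / 0.01119 = 2.794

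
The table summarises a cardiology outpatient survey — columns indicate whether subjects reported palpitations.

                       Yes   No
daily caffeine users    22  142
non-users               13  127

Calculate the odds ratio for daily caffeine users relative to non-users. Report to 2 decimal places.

odds, daily caffeine users = 22/142 = 0.1549
odds, non-users = 13/127 = 0.1024
OR = 0.1549 / 0.1024 = 1.51

OR: 1.51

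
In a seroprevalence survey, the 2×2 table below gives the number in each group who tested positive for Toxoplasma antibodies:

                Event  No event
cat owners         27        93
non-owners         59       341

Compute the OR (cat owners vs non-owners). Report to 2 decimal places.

OR = (27 × 341) / (93 × 59) = 9207/5487 ≈ 1.68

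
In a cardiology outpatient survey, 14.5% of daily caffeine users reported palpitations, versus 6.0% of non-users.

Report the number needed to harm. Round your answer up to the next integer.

absolute risk difference = 0.085000
1 / 0.085000 = 11.765 → round up → 12

12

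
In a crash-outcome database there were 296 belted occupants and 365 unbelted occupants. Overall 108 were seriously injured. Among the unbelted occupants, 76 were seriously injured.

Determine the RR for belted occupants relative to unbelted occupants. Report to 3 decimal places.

belted occupants with the outcome: 108 − 76 = 32
belted occupants without the outcome: 296 − 32 = 264
unbelted occupants without the outcome: 365 − 76 = 289
risk, belted occupants = 32/296 = 0.1081
risk, unbelted occupants = 76/365 = 0.2082
RR = 0.1081 / 0.2082 = 0.519

RR: 0.519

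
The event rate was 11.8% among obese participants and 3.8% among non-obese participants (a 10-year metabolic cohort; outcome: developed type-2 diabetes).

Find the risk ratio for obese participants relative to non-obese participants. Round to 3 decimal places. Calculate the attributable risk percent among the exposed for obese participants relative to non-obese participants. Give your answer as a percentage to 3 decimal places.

RR = 3.105; AR% = 67.797%

RR = 0.11800 / 0.03800 = 3.105
AR% = (0.11800 − 0.03800) / 0.11800 = 0.6780 → 67.797%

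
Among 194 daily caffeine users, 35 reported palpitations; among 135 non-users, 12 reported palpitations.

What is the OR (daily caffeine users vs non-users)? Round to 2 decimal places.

2.26

odds, daily caffeine users = 35/159 = 0.2201
odds, non-users = 12/123 = 0.0976
OR = 0.2201 / 0.0976 = 2.26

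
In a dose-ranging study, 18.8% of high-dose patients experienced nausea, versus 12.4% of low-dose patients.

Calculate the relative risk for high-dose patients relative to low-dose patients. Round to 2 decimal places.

RR = 0.1880 / 0.1240 = 1.52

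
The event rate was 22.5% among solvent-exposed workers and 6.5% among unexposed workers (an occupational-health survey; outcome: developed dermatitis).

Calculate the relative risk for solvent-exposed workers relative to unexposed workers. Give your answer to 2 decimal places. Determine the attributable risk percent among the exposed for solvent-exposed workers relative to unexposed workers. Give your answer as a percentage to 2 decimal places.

RR = 3.46; AR% = 71.11%

RR = 0.2250 / 0.0650 = 3.46
AR% = (0.2250 − 0.0650) / 0.2250 = 0.7111 → 71.11%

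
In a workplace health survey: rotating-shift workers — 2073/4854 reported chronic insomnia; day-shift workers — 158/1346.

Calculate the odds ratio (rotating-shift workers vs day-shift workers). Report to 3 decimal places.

OR = (2073 × 1188) / (2781 × 158) = 2462724/439398 ≈ 5.605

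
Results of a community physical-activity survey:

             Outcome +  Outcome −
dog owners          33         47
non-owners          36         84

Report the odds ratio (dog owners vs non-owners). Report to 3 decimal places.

OR = (33 × 84) / (47 × 36) = 2772/1692 ≈ 1.638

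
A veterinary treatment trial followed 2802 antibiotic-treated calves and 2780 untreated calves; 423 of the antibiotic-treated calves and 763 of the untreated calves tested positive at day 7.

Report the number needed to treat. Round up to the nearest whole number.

risk, antibiotic-treated calves = 423/2802 = 0.150964
risk, untreated calves = 763/2780 = 0.274460
absolute risk difference = 0.123497
1 / 0.123497 = 8.097 → round up → 9

9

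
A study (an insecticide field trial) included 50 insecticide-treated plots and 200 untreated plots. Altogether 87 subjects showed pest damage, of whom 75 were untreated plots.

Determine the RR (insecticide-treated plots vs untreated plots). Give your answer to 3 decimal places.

insecticide-treated plots with the outcome: 87 − 75 = 12
insecticide-treated plots without the outcome: 50 − 12 = 38
untreated plots without the outcome: 200 − 75 = 125
risk, insecticide-treated plots = 12/50 = 0.2400
risk, untreated plots = 75/200 = 0.3750
RR = 0.2400 / 0.3750 = 0.640

RR ≈ 0.640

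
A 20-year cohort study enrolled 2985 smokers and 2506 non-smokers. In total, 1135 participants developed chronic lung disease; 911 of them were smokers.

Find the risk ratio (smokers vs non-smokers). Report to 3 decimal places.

RR: 3.414

smokers without the outcome: 2985 − 911 = 2074
non-smokers with the outcome: 1135 − 911 = 224
non-smokers without the outcome: 2506 − 224 = 2282
risk, smokers = 911/2985 = 0.3052
risk, non-smokers = 224/2506 = 0.0894
RR = 0.3052 / 0.0894 = 3.414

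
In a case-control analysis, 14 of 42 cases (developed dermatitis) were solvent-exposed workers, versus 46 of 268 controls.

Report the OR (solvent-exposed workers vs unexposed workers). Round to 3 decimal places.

2.413

odds, solvent-exposed workers = 14/46 = 0.3043
odds, unexposed workers = 28/222 = 0.1261
OR = 0.3043 / 0.1261 = 2.413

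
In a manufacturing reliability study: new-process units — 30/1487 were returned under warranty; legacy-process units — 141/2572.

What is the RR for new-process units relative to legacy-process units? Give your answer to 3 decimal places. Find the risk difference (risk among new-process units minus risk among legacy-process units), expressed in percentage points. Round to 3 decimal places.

RR = 0.368; RD = -3.465

risk, new-process units = 30/1487 = 0.02017
risk, legacy-process units = 141/2572 = 0.05482
RR = 0.02017 / 0.05482 = 0.368
risk difference = 0.02017 − 0.05482 = -0.03465 → -3.465 percentage points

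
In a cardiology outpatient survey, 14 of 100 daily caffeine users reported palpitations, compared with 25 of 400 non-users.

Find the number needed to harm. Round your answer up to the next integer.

13

risk, daily caffeine users = 14/100 = 0.140000
risk, non-users = 25/400 = 0.062500
absolute risk difference = 0.077500
1 / 0.077500 = 12.903 → round up → 13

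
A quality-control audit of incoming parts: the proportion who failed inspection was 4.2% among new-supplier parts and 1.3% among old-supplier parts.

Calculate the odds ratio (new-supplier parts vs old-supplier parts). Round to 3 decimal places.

odds, new-supplier parts = 0.04200/0.95800 = 0.04384
odds, old-supplier parts = 0.01300/0.98700 = 0.01317
OR = 0.04384 / 0.01317 = 3.329

OR ≈ 3.329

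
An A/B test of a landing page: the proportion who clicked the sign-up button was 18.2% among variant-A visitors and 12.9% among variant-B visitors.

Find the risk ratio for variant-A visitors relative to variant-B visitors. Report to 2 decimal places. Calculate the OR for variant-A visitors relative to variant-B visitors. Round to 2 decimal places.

RR = 1.41; OR = 1.50

RR = 0.1820 / 0.1290 = 1.41
odds, variant-A visitors = 0.1820/0.8180 = 0.2225
odds, variant-B visitors = 0.1290/0.8710 = 0.1481
OR = 0.2225 / 0.1481 = 1.50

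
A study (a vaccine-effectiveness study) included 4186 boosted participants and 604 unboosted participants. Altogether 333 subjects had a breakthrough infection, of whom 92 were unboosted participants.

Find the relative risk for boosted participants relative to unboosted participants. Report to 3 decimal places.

boosted participants with the outcome: 333 − 92 = 241
boosted participants without the outcome: 4186 − 241 = 3945
unboosted participants without the outcome: 604 − 92 = 512
risk, boosted participants = 241/4186 = 0.0576
risk, unboosted participants = 92/604 = 0.1523
RR = 0.0576 / 0.1523 = 0.378

RR: 0.378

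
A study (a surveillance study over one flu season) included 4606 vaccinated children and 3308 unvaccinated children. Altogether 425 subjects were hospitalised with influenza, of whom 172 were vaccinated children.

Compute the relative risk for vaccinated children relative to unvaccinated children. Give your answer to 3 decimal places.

vaccinated children without the outcome: 4606 − 172 = 4434
unvaccinated children with the outcome: 425 − 172 = 253
unvaccinated children without the outcome: 3308 − 253 = 3055
risk, vaccinated children = 172/4606 = 0.03734
risk, unvaccinated children = 253/3308 = 0.07648
RR = 0.03734 / 0.07648 = 0.488

0.488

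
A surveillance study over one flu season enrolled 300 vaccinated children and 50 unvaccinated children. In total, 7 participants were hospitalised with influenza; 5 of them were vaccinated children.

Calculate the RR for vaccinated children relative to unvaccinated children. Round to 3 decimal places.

RR ≈ 0.417

vaccinated children without the outcome: 300 − 5 = 295
unvaccinated children with the outcome: 7 − 5 = 2
unvaccinated children without the outcome: 50 − 2 = 48
risk, vaccinated children = 5/300 = 0.01667
risk, unvaccinated children = 2/50 = 0.04000
RR = 0.01667 / 0.04000 = 0.417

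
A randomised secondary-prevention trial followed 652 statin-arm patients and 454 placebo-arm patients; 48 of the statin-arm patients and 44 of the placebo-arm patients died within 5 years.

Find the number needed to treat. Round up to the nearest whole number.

risk, statin-arm patients = 48/652 = 0.073620
risk, placebo-arm patients = 44/454 = 0.096916
absolute risk difference = 0.023297
1 / 0.023297 = 42.924 → round up → 43

43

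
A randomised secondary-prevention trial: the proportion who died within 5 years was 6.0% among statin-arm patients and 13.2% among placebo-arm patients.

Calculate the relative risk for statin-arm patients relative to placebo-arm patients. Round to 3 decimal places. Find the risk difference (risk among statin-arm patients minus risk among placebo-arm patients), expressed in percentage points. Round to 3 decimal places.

RR = 0.0600 / 0.1320 = 0.455
risk difference = 0.0600 − 0.1320 = -0.0720 → -7.200 percentage points

RR = 0.455; RD = -7.200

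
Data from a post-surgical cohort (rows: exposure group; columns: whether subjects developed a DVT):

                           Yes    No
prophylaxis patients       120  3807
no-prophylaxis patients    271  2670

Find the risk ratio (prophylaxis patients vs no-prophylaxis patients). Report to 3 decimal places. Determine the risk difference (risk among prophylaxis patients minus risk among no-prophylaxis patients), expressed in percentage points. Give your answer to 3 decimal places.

risk, prophylaxis patients = 120/3927 = 0.03056
risk, no-prophylaxis patients = 271/2941 = 0.09215
RR = 0.03056 / 0.09215 = 0.332
risk difference = 0.03056 − 0.09215 = -0.06159 → -6.159 percentage points

RR = 0.332; RD = -6.159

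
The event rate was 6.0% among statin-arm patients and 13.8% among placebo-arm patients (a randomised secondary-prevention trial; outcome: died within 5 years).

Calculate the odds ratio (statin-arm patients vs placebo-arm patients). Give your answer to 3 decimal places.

OR ≈ 0.399

odds, statin-arm patients = 0.0600/0.9400 = 0.0638
odds, placebo-arm patients = 0.1380/0.8620 = 0.1601
OR = 0.0638 / 0.1601 = 0.399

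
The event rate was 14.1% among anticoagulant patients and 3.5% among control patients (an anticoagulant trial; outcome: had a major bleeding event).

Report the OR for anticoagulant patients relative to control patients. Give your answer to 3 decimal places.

odds, anticoagulant patients = 0.14100/0.85900 = 0.16414
odds, control patients = 0.03500/0.96500 = 0.03627
OR = 0.16414 / 0.03627 = 4.526

OR ≈ 4.526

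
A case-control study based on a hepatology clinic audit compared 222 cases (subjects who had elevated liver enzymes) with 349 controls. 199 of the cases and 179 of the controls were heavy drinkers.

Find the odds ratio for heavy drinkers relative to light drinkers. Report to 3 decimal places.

OR = (199 × 170) / (179 × 23) = 33830/4117 ≈ 8.217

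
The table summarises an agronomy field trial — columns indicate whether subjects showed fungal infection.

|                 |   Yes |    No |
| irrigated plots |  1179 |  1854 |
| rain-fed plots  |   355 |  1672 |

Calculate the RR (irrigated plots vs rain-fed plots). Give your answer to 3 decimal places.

RR: 2.220

risk, irrigated plots = 1179/3033 = 0.3887
risk, rain-fed plots = 355/2027 = 0.1751
RR = 0.3887 / 0.1751 = 2.220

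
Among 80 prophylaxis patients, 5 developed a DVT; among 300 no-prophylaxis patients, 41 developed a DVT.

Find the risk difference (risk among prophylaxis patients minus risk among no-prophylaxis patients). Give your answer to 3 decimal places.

RD: -0.074

risk, prophylaxis patients = 5/80 = 0.0625
risk, no-prophylaxis patients = 41/300 = 0.1367
risk difference = 0.0625 − 0.1367 = -0.074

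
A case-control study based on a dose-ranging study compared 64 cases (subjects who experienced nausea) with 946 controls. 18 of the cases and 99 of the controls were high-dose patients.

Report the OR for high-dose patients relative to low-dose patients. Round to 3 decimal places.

OR = (18 × 847) / (99 × 46) = 15246/4554 ≈ 3.348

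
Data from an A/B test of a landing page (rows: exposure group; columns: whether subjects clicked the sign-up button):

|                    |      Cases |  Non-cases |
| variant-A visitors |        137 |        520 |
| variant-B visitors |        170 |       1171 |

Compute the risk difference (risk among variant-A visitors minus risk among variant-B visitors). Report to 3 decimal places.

risk, variant-A visitors = 137/657 = 0.2085
risk, variant-B visitors = 170/1341 = 0.1268
risk difference = 0.2085 − 0.1268 = 0.082

RD ≈ 0.082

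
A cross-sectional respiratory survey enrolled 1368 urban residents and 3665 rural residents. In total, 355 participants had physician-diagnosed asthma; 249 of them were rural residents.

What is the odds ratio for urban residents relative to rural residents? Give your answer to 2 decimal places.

OR: 1.15

urban residents with the outcome: 355 − 249 = 106
urban residents without the outcome: 1368 − 106 = 1262
rural residents without the outcome: 3665 − 249 = 3416
odds, urban residents = 106/1262 = 0.0840
odds, rural residents = 249/3416 = 0.0729
OR = 0.0840 / 0.0729 = 1.15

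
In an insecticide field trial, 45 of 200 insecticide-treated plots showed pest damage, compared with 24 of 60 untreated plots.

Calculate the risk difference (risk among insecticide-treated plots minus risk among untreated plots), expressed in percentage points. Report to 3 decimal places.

risk, insecticide-treated plots = 45/200 = 0.2250
risk, untreated plots = 24/60 = 0.4000
risk difference = 0.2250 − 0.4000 = -0.1750 → -17.500 percentage points

-17.500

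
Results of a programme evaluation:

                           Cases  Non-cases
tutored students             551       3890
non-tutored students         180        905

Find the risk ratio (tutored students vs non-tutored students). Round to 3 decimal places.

RR ≈ 0.748

risk, tutored students = 551/4441 = 0.1241
risk, non-tutored students = 180/1085 = 0.1659
RR = 0.1241 / 0.1659 = 0.748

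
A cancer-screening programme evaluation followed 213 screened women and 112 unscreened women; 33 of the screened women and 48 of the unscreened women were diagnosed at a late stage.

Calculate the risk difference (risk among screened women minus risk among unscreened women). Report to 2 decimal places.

RD = -0.27

risk, screened women = 33/213 = 0.1549
risk, unscreened women = 48/112 = 0.4286
risk difference = 0.1549 − 0.4286 = -0.27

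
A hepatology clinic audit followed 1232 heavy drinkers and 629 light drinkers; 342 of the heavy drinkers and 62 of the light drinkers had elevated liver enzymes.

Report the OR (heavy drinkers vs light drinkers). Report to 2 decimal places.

OR = (342 × 567) / (890 × 62) = 193914/55180 ≈ 3.51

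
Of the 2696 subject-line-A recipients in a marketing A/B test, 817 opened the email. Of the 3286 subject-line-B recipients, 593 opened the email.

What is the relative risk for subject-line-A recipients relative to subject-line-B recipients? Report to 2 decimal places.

risk, subject-line-A recipients = 817/2696 = 0.3030
risk, subject-line-B recipients = 593/3286 = 0.1805
RR = 0.3030 / 0.1805 = 1.68

RR ≈ 1.68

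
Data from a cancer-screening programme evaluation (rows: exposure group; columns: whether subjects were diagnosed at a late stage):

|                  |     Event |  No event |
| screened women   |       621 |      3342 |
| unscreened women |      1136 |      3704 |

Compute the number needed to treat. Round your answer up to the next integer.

13

risk, screened women = 621/3963 = 0.156699
risk, unscreened women = 1136/4840 = 0.234711
absolute risk difference = 0.078011
1 / 0.078011 = 12.819 → round up → 13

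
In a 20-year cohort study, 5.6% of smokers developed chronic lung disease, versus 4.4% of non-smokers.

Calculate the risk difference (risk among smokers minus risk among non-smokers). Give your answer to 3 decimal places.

risk difference = 0.05600 − 0.04400 = 0.012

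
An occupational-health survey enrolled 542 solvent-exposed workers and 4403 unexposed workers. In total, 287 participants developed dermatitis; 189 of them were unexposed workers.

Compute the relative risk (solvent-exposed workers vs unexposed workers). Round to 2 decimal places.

solvent-exposed workers with the outcome: 287 − 189 = 98
solvent-exposed workers without the outcome: 542 − 98 = 444
unexposed workers without the outcome: 4403 − 189 = 4214
risk, solvent-exposed workers = 98/542 = 0.18081
risk, unexposed workers = 189/4403 = 0.04293
RR = 0.18081 / 0.04293 = 4.21

4.21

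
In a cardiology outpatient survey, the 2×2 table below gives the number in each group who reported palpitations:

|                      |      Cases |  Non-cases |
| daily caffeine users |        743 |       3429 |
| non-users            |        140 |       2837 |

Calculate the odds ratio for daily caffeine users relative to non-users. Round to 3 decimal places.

odds, daily caffeine users = 743/3429 = 0.21668
odds, non-users = 140/2837 = 0.04935
OR = 0.21668 / 0.04935 = 4.391

OR = 4.391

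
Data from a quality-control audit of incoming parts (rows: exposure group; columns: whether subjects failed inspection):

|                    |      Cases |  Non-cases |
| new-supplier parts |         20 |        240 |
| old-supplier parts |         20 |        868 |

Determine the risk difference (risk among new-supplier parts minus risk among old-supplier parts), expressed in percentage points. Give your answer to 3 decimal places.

risk, new-supplier parts = 20/260 = 0.07692
risk, old-supplier parts = 20/888 = 0.02252
risk difference = 0.07692 − 0.02252 = 0.05440 → 5.440 percentage points

RD: 5.440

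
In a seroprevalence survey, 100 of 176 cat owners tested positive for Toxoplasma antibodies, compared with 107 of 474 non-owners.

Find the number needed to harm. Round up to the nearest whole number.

risk, cat owners = 100/176 = 0.568182
risk, non-owners = 107/474 = 0.225738
absolute risk difference = 0.342443
1 / 0.342443 = 2.920 → round up → 3

3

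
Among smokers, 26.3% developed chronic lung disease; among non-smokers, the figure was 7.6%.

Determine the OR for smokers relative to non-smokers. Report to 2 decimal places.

OR = 4.34

odds, smokers = 0.2630/0.7370 = 0.3569
odds, non-smokers = 0.0760/0.9240 = 0.0823
OR = 0.3569 / 0.0823 = 4.34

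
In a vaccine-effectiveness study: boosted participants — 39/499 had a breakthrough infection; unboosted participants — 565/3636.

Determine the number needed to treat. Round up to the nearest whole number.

13

risk, boosted participants = 39/499 = 0.078156
risk, unboosted participants = 565/3636 = 0.155391
absolute risk difference = 0.077234
1 / 0.077234 = 12.948 → round up → 13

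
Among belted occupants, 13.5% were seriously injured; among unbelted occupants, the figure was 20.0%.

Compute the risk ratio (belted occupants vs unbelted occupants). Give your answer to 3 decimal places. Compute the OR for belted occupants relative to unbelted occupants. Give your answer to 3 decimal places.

RR = 0.675; OR = 0.624

RR = 0.1350 / 0.2000 = 0.675
odds, belted occupants = 0.1350/0.8650 = 0.1561
odds, unbelted occupants = 0.2000/0.8000 = 0.2500
OR = 0.1561 / 0.2500 = 0.624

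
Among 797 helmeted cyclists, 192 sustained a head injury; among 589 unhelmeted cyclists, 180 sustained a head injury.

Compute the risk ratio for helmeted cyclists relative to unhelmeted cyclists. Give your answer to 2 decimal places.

RR: 0.79

risk, helmeted cyclists = 192/797 = 0.2409
risk, unhelmeted cyclists = 180/589 = 0.3056
RR = 0.2409 / 0.3056 = 0.79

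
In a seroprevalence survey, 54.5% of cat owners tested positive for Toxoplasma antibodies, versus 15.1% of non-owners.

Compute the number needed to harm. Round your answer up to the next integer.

absolute risk difference = 0.394000
1 / 0.394000 = 2.538 → round up → 3

NNH = 3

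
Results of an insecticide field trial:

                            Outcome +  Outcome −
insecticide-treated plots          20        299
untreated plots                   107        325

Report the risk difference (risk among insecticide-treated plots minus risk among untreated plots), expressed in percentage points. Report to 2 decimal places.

RD ≈ -18.50

risk, insecticide-treated plots = 20/319 = 0.0627
risk, untreated plots = 107/432 = 0.2477
risk difference = 0.0627 − 0.2477 = -0.1850 → -18.50 percentage points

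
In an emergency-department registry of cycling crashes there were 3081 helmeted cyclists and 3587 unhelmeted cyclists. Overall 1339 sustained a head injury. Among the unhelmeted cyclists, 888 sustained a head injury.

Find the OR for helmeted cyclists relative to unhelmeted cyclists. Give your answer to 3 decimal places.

helmeted cyclists with the outcome: 1339 − 888 = 451
helmeted cyclists without the outcome: 3081 − 451 = 2630
unhelmeted cyclists without the outcome: 3587 − 888 = 2699
odds, helmeted cyclists = 451/2630 = 0.1715
odds, unhelmeted cyclists = 888/2699 = 0.3290
OR = 0.1715 / 0.3290 = 0.521

0.521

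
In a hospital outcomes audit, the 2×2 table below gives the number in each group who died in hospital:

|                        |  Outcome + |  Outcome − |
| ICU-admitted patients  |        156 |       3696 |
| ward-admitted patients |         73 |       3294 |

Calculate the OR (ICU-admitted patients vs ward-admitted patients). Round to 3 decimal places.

OR = (156 × 3294) / (3696 × 73) = 513864/269808 ≈ 1.905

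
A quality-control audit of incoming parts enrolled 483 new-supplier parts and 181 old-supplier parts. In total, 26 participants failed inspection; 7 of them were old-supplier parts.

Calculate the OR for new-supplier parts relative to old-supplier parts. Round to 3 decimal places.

new-supplier parts with the outcome: 26 − 7 = 19
new-supplier parts without the outcome: 483 − 19 = 464
old-supplier parts without the outcome: 181 − 7 = 174
odds, new-supplier parts = 19/464 = 0.04095
odds, old-supplier parts = 7/174 = 0.04023
OR = 0.04095 / 0.04023 = 1.018

1.018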